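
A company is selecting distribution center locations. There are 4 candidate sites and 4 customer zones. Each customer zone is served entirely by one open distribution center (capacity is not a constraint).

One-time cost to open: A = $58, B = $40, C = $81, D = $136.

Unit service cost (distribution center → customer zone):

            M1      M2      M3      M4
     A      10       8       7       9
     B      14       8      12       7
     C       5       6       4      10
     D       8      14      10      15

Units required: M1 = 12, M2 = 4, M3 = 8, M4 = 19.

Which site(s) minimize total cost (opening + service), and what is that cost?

Open B and C; minimum total cost 370.

For any fixed open set, each customer zone goes to its cheapest open site; total = fixed + service.
{B, C}: M1→C 5·12=60, M2→C 6·4=24, M3→C 4·8=32, M4→B 7·19=133. Service 249; fixed 121; total 370.
{C}: M1→C 5·12=60, M2→C 6·4=24, M3→C 4·8=32, M4→C 10·19=190. Service 306; fixed 81; total 387.
{A, C}: service 287 + fixed 139 = 426
{A, B, C, D}: M1→C 5·12=60, M2→C 6·4=24, M3→C 4·8=32, M4→B 7·19=133. Service 249; fixed 315; total 564.
No other subset beats 370.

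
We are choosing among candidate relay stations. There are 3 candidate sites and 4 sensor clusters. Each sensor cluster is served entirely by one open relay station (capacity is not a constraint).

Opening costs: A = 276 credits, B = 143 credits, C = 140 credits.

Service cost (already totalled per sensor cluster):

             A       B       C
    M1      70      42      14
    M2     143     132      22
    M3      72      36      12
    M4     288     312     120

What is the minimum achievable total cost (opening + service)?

Minimum total cost: 308

For any fixed open set, each sensor cluster goes to its cheapest open site; total = fixed + service.
{C}: M1→C 14, M2→C 22, M3→C 12, M4→C 120. Service 168; fixed 140; total 308.
{B, C}: M1→C 14, M2→C 22, M3→C 12, M4→C 120. Service 168; fixed 283; total 451.
{A, C}: M1→C 14, M2→C 22, M3→C 12, M4→C 120. Service 168; fixed 416; total 584.
{A, B, C}: M1→C 14, M2→C 22, M3→C 12, M4→C 120. Service 168; fixed 559; total 727.
(All 7 nonempty subsets were checked; C only is lowest.)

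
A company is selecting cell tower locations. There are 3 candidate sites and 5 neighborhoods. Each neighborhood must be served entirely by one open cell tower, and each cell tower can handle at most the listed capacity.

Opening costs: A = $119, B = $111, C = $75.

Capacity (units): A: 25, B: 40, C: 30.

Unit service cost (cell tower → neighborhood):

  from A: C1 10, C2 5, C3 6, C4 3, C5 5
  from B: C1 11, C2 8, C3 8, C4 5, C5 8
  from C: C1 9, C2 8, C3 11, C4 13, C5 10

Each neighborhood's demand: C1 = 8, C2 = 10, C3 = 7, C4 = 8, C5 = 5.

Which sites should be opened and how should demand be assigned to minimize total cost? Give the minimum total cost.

Open {B}: C1→B 11·8=88, C2→B 8·10=80, C3→B 8·7=56, C4→B 5·8=40, C5→B 8·5=40.
Loads: B carries 38/40. Service 304; fixed 111; total 415.
Next best feasible plan costs 432.

Minimum total cost: 415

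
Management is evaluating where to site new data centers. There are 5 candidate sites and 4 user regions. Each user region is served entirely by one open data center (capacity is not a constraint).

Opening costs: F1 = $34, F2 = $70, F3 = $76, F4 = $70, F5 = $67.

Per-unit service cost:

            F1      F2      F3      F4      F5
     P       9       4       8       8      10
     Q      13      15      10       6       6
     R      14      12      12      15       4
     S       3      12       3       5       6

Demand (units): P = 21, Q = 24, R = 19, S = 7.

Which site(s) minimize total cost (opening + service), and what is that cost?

For any fixed open set, each user region goes to its cheapest open site; total = fixed + service.
{F2, F5}: P→F2 4·21=84, Q→F5 6·24=144, R→F5 4·19=76, S→F5 6·7=42. Service 346; fixed 137; total 483.
{F1, F2, F5}: P→F2 4·21=84, Q→F5 6·24=144, R→F5 4·19=76, S→F1 3·7=21. Service 325; fixed 171; total 496.
{F1, F5}: service 430 + fixed 101 = 531
{F1, F2, F3, F4, F5}: P→F2 4·21=84, Q→F4 6·24=144, R→F5 4·19=76, S→F1 3·7=21. Service 325; fixed 317; total 642.
No other subset beats 483.

Open F2 and F5; minimum total cost 483.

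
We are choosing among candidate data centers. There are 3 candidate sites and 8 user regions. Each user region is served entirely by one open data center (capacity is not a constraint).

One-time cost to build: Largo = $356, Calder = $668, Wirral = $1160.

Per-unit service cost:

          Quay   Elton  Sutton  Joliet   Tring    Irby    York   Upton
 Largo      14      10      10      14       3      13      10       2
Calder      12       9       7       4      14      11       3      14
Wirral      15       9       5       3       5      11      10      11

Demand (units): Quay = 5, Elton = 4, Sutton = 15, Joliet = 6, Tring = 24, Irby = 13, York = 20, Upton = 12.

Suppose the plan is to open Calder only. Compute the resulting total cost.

Total cost: 1600

Each user region is assigned to its cheapest site among the open ones.
{Calder}: Quay→Calder 12·5=60, Elton→Calder 9·4=36, Sutton→Calder 7·15=105, Joliet→Calder 4·6=24, Tring→Calder 14·24=336, Irby→Calder 11·13=143, York→Calder 3·20=60, Upton→Calder 14·12=168. Service 932; fixed 668; total 1600.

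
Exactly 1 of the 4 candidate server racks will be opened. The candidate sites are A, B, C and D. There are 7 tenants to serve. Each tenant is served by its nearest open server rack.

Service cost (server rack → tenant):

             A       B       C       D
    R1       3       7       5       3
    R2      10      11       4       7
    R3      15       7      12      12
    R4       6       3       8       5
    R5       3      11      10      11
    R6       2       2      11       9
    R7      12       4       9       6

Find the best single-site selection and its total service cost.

With exactly 1 open, each tenant uses its cheapest among the chosen.
{B}: R1→B 7, R2→B 11, R3→B 7, R4→B 3, R5→B 11, R6→B 2, R7→B 4. Service cost 45.
{A}: service cost 51
{D}: service cost 53
Among all 4 size-1 choices, {B} is lowest.

Choose B only; total service cost 45.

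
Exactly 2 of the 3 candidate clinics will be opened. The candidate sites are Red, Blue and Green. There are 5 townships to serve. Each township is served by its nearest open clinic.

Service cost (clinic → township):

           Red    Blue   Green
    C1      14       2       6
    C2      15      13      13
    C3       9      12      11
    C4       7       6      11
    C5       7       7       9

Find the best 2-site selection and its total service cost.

With exactly 2 open, each township uses its cheapest among the chosen.
{Red, Blue}: C1→Blue 2, C2→Blue 13, C3→Red 9, C4→Blue 6, C5→Red 7. Service cost 37.
{Blue, Green}: service cost 39
{Red, Green}: service cost 42
Among all 3 size-2 choices, {Red, Blue} is lowest.

Choose Red and Blue; total service cost 37.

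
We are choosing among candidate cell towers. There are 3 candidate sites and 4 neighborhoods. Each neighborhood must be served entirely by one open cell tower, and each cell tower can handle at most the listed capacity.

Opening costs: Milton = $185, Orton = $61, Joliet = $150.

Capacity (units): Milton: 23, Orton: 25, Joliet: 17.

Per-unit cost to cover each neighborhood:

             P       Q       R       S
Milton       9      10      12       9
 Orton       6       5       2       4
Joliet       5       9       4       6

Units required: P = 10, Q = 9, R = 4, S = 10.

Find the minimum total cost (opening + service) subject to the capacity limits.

Minimum total cost: 354

Open {Orton, Joliet}: P→Joliet 5·10=50, Q→Orton 5·9=45, R→Orton 2·4=8, S→Orton 4·10=40.
Loads: Orton carries 23/25, Joliet carries 10/17. Service 143; fixed 211; total 354.
Next best feasible plan costs 362.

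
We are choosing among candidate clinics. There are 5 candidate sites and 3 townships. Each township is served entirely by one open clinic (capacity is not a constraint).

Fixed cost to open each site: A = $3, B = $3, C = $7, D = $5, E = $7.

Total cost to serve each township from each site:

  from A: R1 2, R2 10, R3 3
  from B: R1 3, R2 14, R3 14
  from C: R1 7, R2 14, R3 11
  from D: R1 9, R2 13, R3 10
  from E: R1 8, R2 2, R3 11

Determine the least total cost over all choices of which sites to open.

Minimum total cost: 17

For any fixed open set, each township goes to its cheapest open site; total = fixed + service.
{A, E}: R1→A 2, R2→E 2, R3→A 3. Service 7; fixed 10; total 17.
{A}: service 15 + fixed 3 = 18
{A, B, E}: R1→A 2, R2→E 2, R3→A 3. Service 7; fixed 13; total 20.
{A, B, C, D, E}: service 7 + fixed 25 = 32
No other subset beats 17.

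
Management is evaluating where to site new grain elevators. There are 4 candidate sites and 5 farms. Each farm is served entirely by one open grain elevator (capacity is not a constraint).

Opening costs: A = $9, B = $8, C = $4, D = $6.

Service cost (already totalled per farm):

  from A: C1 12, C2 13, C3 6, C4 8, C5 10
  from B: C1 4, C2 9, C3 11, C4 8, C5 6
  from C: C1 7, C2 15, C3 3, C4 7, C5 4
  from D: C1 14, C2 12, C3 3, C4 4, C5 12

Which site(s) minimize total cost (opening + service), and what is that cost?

For any fixed open set, each farm goes to its cheapest open site; total = fixed + service.
{B, C}: C1→B 4, C2→B 9, C3→C 3, C4→C 7, C5→C 4. Service 27; fixed 12; total 39.
{B, D}: C1→B 4, C2→B 9, C3→D 3, C4→D 4, C5→B 6. Service 26; fixed 14; total 40.
{C}: service 36 + fixed 4 = 40
{A, B, C, D}: C1→B 4, C2→B 9, C3→C 3, C4→D 4, C5→C 4. Service 24; fixed 27; total 51.
(All 15 nonempty subsets were checked; B and C is lowest.)

Open B and C; minimum total cost 39.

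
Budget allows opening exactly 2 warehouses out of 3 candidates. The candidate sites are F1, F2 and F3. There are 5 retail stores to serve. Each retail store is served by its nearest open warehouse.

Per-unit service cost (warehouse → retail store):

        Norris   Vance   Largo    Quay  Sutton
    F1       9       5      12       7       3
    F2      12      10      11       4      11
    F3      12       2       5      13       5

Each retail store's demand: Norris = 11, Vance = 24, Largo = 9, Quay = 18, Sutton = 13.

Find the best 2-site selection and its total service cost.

With exactly 2 open, each retail store uses its cheapest among the chosen.
{F1, F3}: Norris→F1 9·11=99, Vance→F3 2·24=48, Largo→F3 5·9=45, Quay→F1 7·18=126, Sutton→F1 3·13=39. Service cost 357.
{F2, F3}: service cost 362
{F1, F2}: service cost 429
Among all 3 size-2 choices, {F1, F3} is lowest.

Choose F1 and F3; total service cost 357.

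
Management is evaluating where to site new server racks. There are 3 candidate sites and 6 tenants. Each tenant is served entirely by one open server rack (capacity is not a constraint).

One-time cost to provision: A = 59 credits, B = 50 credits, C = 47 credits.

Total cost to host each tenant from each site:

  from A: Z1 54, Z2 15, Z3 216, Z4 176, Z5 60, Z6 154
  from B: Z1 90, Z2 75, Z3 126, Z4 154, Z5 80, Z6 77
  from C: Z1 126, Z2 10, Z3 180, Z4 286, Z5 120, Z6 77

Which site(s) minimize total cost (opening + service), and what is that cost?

Open A and B; minimum total cost 595.

For any fixed open set, each tenant goes to its cheapest open site; total = fixed + service.
{A, B}: Z1→A 54, Z2→A 15, Z3→B 126, Z4→B 154, Z5→A 60, Z6→B 77. Service 486; fixed 109; total 595.
{B, C}: Z1→B 90, Z2→C 10, Z3→B 126, Z4→B 154, Z5→B 80, Z6→B 77. Service 537; fixed 97; total 634.
{A, B, C}: service 481 + fixed 156 = 637
{C}: service 799 + fixed 47 = 846
No other subset beats 595.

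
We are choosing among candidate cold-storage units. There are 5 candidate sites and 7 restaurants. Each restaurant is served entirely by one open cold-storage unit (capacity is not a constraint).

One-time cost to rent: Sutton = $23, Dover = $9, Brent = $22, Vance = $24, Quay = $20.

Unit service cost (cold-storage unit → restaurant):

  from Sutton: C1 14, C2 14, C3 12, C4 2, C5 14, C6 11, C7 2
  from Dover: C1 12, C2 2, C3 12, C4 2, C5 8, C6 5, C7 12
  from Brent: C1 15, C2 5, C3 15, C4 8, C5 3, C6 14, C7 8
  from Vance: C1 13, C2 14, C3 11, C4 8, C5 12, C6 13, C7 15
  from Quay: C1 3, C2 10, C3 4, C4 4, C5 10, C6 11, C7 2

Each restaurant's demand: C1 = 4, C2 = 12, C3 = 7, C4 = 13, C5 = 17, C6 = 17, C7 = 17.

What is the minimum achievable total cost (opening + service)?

For any fixed open set, each restaurant goes to its cheapest open site; total = fixed + service.
{Dover, Brent, Quay}: C1→Quay 3·4=12, C2→Dover 2·12=24, C3→Quay 4·7=28, C4→Dover 2·13=26, C5→Brent 3·17=51, C6→Dover 5·17=85, C7→Quay 2·17=34. Service 260; fixed 51; total 311.
{Sutton, Dover, Brent, Quay}: C1→Quay 3·4=12, C2→Dover 2·12=24, C3→Quay 4·7=28, C4→Sutton 2·13=26, C5→Brent 3·17=51, C6→Dover 5·17=85, C7→Sutton 2·17=34. Service 260; fixed 74; total 334.
{Dover, Brent, Vance, Quay}: C1→Quay 3·4=12, C2→Dover 2·12=24, C3→Quay 4·7=28, C4→Dover 2·13=26, C5→Brent 3·17=51, C6→Dover 5·17=85, C7→Quay 2·17=34. Service 260; fixed 75; total 335.
{Sutton, Dover, Brent, Vance, Quay}: service 260 + fixed 98 = 358
No other subset beats 311.

Minimum total cost: 311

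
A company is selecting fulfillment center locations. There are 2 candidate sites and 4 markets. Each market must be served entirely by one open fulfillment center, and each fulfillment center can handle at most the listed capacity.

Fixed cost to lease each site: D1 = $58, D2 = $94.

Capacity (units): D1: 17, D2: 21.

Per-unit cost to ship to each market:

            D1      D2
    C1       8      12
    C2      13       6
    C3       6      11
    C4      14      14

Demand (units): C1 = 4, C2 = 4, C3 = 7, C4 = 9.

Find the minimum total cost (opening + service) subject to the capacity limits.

Open {D1, D2}: C1→D1 8·4=32, C2→D2 6·4=24, C3→D1 6·7=42, C4→D2 14·9=126.
Loads: D1 carries 11/17, D2 carries 13/21. Service 224; fixed 152; total 376.
Next best feasible plan costs 392.

Minimum total cost: 376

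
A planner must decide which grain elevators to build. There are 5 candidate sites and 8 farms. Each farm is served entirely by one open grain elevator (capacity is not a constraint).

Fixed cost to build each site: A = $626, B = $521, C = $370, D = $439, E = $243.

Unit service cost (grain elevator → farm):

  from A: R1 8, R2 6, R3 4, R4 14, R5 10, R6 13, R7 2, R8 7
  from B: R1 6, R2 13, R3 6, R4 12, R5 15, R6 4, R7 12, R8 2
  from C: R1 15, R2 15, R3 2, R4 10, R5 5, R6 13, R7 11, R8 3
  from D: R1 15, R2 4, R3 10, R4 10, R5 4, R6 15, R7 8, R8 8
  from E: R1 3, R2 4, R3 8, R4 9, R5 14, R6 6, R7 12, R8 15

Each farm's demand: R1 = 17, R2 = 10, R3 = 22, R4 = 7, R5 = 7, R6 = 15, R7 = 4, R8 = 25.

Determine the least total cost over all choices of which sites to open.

Minimum total cost: 1055

For any fixed open set, each farm goes to its cheapest open site; total = fixed + service.
{C, E}: R1→E 3·17=51, R2→E 4·10=40, R3→C 2·22=44, R4→E 9·7=63, R5→C 5·7=35, R6→E 6·15=90, R7→C 11·4=44, R8→C 3·25=75. Service 442; fixed 613; total 1055.
{E}: service 941 + fixed 243 = 1184
{B}: service 711 + fixed 521 = 1232
{A, B, C, D, E}: R1→E 3·17=51, R2→D 4·10=40, R3→C 2·22=44, R4→E 9·7=63, R5→D 4·7=28, R6→B 4·15=60, R7→A 2·4=8, R8→B 2·25=50. Service 344; fixed 2199; total 2543.
No other subset beats 1055.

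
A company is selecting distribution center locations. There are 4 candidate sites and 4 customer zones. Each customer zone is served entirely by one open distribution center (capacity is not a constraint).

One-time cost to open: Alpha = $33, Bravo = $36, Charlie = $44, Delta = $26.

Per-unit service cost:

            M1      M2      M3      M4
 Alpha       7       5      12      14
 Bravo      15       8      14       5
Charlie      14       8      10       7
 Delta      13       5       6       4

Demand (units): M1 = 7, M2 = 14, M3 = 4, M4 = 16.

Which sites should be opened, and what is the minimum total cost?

Open Alpha and Delta; minimum total cost 266.

For any fixed open set, each customer zone goes to its cheapest open site; total = fixed + service.
{Alpha, Delta}: M1→Alpha 7·7=49, M2→Alpha 5·14=70, M3→Delta 6·4=24, M4→Delta 4·16=64. Service 207; fixed 59; total 266.
{Delta}: M1→Delta 13·7=91, M2→Delta 5·14=70, M3→Delta 6·4=24, M4→Delta 4·16=64. Service 249; fixed 26; total 275.
{Alpha, Bravo, Delta}: M1→Alpha 7·7=49, M2→Alpha 5·14=70, M3→Delta 6·4=24, M4→Delta 4·16=64. Service 207; fixed 95; total 302.
{Alpha, Bravo, Charlie, Delta}: M1→Alpha 7·7=49, M2→Alpha 5·14=70, M3→Delta 6·4=24, M4→Delta 4·16=64. Service 207; fixed 139; total 346.
No other subset beats 266.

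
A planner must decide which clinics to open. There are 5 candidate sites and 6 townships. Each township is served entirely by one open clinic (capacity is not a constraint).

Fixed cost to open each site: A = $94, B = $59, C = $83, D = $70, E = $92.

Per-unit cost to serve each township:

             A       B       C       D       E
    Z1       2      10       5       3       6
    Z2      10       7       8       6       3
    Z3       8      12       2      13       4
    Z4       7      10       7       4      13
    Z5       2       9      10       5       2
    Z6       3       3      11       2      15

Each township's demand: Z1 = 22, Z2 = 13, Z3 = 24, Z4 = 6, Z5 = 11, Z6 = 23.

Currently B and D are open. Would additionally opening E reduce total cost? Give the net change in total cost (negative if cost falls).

Current service cost with {B, D}: 557.
Adding E: each township re-picks its cheapest; new service cost 293, saving 264.
Extra fixed cost: 92. Net change = 92 − 264 = -172.
(Totals: 686 → 514.)

Yes — net change −172 (cost falls by 172).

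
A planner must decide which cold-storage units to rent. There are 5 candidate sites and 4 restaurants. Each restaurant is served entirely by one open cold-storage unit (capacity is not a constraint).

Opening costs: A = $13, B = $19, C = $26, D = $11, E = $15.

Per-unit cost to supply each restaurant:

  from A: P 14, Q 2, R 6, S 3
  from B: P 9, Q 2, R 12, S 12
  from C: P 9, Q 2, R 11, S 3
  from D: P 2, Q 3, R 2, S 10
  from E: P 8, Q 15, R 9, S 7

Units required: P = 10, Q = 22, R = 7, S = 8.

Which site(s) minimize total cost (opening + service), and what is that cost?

Open A and D; minimum total cost 126.

For any fixed open set, each restaurant goes to its cheapest open site; total = fixed + service.
{A, D}: P→D 2·10=20, Q→A 2·22=44, R→D 2·7=14, S→A 3·8=24. Service 102; fixed 24; total 126.
{C, D}: service 102 + fixed 37 = 139
{A, D, E}: P→D 2·10=20, Q→A 2·22=44, R→D 2·7=14, S→A 3·8=24. Service 102; fixed 39; total 141.
{A, B, C, D, E}: service 102 + fixed 84 = 186
No other subset beats 126.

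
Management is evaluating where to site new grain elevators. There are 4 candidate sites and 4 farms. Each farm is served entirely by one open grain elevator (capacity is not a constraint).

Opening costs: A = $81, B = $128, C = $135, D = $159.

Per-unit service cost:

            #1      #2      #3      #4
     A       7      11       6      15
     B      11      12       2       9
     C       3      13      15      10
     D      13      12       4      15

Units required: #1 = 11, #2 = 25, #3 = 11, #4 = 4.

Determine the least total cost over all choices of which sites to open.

For any fixed open set, each farm goes to its cheapest open site; total = fixed + service.
{A}: #1→A 7·11=77, #2→A 11·25=275, #3→A 6·11=66, #4→A 15·4=60. Service 478; fixed 81; total 559.
{B}: service 479 + fixed 128 = 607
{A, B}: #1→A 7·11=77, #2→A 11·25=275, #3→B 2·11=22, #4→B 9·4=36. Service 410; fixed 209; total 619.
{A, B, C, D}: service 366 + fixed 503 = 869
(All 15 nonempty subsets were checked; A only is lowest.)

Minimum total cost: 559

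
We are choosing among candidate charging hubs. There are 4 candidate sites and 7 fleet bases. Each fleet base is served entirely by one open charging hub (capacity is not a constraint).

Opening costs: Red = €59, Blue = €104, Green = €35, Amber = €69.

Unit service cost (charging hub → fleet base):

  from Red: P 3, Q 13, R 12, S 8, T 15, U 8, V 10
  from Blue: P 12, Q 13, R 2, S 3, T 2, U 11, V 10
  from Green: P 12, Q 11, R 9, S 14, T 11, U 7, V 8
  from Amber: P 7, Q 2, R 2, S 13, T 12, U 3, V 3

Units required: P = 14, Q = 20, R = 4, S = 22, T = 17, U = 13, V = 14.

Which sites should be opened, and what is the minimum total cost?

For any fixed open set, each fleet base goes to its cheapest open site; total = fixed + service.
{Blue, Amber}: P→Amber 7·14=98, Q→Amber 2·20=40, R→Blue 2·4=8, S→Blue 3·22=66, T→Blue 2·17=34, U→Amber 3·13=39, V→Amber 3·14=42. Service 327; fixed 173; total 500.
{Red, Blue, Amber}: service 271 + fixed 232 = 503
{Blue, Green, Amber}: service 327 + fixed 208 = 535
{Red, Blue, Green, Amber}: service 271 + fixed 267 = 538
No other subset beats 500.

Open Blue and Amber; minimum total cost 500.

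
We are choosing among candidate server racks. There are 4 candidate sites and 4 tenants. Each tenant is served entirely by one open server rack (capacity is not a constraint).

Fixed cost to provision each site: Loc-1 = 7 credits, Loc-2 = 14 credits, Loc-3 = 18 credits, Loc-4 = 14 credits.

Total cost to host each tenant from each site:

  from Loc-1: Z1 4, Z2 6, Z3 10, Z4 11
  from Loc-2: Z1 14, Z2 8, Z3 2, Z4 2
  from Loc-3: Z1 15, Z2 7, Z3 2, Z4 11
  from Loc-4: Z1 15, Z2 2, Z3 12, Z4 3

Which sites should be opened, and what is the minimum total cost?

For any fixed open set, each tenant goes to its cheapest open site; total = fixed + service.
{Loc-1, Loc-2}: Z1→Loc-1 4, Z2→Loc-1 6, Z3→Loc-2 2, Z4→Loc-2 2. Service 14; fixed 21; total 35.
{Loc-1}: service 31 + fixed 7 = 38
{Loc-1, Loc-4}: service 19 + fixed 21 = 40
{Loc-1, Loc-2, Loc-3, Loc-4}: service 10 + fixed 53 = 63
No other subset beats 35.

Open Loc-1 and Loc-2; minimum total cost 35.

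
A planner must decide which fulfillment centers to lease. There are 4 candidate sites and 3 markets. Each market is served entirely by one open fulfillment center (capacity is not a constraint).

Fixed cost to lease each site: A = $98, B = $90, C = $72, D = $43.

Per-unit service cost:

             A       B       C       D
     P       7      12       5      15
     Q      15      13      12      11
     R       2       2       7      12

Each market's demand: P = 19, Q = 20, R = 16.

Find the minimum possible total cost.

For any fixed open set, each market goes to its cheapest open site; total = fixed + service.
{C}: P→C 5·19=95, Q→C 12·20=240, R→C 7·16=112. Service 447; fixed 72; total 519.
{A, D}: P→A 7·19=133, Q→D 11·20=220, R→A 2·16=32. Service 385; fixed 141; total 526.
{B, C}: service 367 + fixed 162 = 529
{A, B, C, D}: P→C 5·19=95, Q→D 11·20=220, R→A 2·16=32. Service 347; fixed 303; total 650.
(All 15 nonempty subsets were checked; C only is lowest.)

Minimum total cost: 519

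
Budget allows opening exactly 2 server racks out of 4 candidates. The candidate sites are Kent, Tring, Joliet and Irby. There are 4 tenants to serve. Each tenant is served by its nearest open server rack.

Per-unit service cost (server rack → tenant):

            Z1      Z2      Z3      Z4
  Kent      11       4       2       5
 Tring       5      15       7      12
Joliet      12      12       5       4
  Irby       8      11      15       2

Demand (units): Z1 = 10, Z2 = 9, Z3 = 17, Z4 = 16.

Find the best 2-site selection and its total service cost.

Choose Kent and Irby; total service cost 182.

With exactly 2 open, each tenant uses its cheapest among the chosen.
{Kent, Irby}: Z1→Irby 8·10=80, Z2→Kent 4·9=36, Z3→Kent 2·17=34, Z4→Irby 2·16=32. Service cost 182.
{Kent, Tring}: service cost 200
{Kent, Joliet}: service cost 244
Among all 6 size-2 choices, {Kent, Irby} is lowest.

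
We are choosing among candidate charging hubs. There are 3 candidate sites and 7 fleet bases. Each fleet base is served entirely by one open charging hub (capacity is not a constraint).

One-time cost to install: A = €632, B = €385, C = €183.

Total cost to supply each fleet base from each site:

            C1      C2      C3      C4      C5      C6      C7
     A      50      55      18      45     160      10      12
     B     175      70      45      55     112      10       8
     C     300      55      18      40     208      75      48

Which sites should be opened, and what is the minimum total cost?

For any fixed open set, each fleet base goes to its cheapest open site; total = fixed + service.
{B}: C1→B 175, C2→B 70, C3→B 45, C4→B 55, C5→B 112, C6→B 10, C7→B 8. Service 475; fixed 385; total 860.
{C}: service 744 + fixed 183 = 927
{A}: service 350 + fixed 632 = 982
{A, B, C}: C1→A 50, C2→A 55, C3→A 18, C4→C 40, C5→B 112, C6→A 10, C7→B 8. Service 293; fixed 1200; total 1493.
No other subset beats 860.

Open B only; minimum total cost 860.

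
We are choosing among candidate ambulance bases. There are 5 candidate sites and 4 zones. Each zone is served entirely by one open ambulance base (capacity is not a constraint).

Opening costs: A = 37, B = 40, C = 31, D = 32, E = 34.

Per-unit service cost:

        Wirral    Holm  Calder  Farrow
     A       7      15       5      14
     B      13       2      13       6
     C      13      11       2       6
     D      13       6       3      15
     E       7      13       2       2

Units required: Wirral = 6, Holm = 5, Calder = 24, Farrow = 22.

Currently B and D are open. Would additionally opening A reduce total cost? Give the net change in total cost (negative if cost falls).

No — net change +1 (cost rises by 1).

Current service cost with {B, D}: 292.
Adding A: each zone re-picks its cheapest; new service cost 256, saving 36.
Extra fixed cost: 37. Net change = 37 − 36 = 1.
(Totals: 364 → 365.)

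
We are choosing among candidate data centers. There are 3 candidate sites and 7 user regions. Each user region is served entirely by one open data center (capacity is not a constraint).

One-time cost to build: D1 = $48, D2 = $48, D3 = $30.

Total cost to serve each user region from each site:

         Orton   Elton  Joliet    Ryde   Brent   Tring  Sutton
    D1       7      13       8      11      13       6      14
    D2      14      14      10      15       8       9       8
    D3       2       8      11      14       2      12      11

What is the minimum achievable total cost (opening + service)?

Minimum total cost: 90

For any fixed open set, each user region goes to its cheapest open site; total = fixed + service.
{D3}: Orton→D3 2, Elton→D3 8, Joliet→D3 11, Ryde→D3 14, Brent→D3 2, Tring→D3 12, Sutton→D3 11. Service 60; fixed 30; total 90.
{D1}: Orton→D1 7, Elton→D1 13, Joliet→D1 8, Ryde→D1 11, Brent→D1 13, Tring→D1 6, Sutton→D1 14. Service 72; fixed 48; total 120.
{D1, D3}: service 48 + fixed 78 = 126
{D1, D2, D3}: service 45 + fixed 126 = 171
No other subset beats 90.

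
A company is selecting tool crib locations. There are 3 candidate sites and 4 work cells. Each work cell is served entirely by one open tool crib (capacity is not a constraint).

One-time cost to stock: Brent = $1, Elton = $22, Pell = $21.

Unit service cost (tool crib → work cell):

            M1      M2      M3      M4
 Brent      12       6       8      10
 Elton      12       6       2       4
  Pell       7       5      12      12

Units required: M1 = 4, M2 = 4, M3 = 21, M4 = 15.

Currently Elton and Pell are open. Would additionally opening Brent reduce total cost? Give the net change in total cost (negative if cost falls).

No — net change +1 (cost rises by 1).

Current service cost with {Elton, Pell}: 150.
Adding Brent: each work cell re-picks its cheapest; new service cost 150, saving 0.
Extra fixed cost: 1. Net change = 1 − 0 = 1.
(Totals: 193 → 194.)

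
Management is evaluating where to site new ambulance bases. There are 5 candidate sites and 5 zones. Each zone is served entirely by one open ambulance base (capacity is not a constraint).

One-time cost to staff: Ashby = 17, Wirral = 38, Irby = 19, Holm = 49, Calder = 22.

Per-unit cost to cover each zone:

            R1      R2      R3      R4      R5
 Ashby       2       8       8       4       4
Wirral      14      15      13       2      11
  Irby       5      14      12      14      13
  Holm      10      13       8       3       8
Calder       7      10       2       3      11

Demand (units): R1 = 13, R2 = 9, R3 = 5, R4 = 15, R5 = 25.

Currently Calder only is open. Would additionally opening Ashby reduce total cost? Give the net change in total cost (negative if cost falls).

Current service cost with {Calder}: 511.
Adding Ashby: each zone re-picks its cheapest; new service cost 253, saving 258.
Extra fixed cost: 17. Net change = 17 − 258 = -241.
(Totals: 533 → 292.)

Yes — net change −241 (cost falls by 241).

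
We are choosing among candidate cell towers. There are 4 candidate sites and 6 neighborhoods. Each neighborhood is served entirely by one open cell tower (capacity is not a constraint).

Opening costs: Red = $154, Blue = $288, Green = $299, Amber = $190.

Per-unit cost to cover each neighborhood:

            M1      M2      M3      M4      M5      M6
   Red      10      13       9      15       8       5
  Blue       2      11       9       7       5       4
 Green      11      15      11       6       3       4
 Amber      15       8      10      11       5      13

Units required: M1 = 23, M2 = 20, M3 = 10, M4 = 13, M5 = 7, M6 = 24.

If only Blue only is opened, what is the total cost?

Total cost: 866

Each neighborhood is assigned to its cheapest site among the open ones.
{Blue}: M1→Blue 2·23=46, M2→Blue 11·20=220, M3→Blue 9·10=90, M4→Blue 7·13=91, M5→Blue 5·7=35, M6→Blue 4·24=96. Service 578; fixed 288; total 866.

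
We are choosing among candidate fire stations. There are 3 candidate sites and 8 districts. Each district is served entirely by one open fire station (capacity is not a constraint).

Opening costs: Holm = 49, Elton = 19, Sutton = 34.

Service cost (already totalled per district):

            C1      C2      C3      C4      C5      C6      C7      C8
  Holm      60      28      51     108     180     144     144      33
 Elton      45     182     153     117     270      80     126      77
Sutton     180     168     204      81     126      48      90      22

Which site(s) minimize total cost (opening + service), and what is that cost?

Open Holm and Sutton; minimum total cost 589.

For any fixed open set, each district goes to its cheapest open site; total = fixed + service.
{Holm, Sutton}: C1→Holm 60, C2→Holm 28, C3→Holm 51, C4→Sutton 81, C5→Sutton 126, C6→Sutton 48, C7→Sutton 90, C8→Sutton 22. Service 506; fixed 83; total 589.
{Holm, Elton, Sutton}: service 491 + fixed 102 = 593
{Holm, Elton}: service 651 + fixed 68 = 719
{Elton}: C1→Elton 45, C2→Elton 182, C3→Elton 153, C4→Elton 117, C5→Elton 270, C6→Elton 80, C7→Elton 126, C8→Elton 77. Service 1050; fixed 19; total 1069.
No other subset beats 589.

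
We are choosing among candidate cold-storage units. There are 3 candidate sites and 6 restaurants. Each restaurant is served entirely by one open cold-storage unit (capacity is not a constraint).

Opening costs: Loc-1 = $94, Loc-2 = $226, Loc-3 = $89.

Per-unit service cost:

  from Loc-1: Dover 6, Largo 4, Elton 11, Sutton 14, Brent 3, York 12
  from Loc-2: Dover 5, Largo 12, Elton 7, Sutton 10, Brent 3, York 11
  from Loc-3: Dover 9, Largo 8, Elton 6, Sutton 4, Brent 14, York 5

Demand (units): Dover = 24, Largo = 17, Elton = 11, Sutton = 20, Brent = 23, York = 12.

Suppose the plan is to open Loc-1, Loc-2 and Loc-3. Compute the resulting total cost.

Total cost: 872

Each restaurant is assigned to its cheapest site among the open ones.
{Loc-1, Loc-2, Loc-3}: Dover→Loc-2 5·24=120, Largo→Loc-1 4·17=68, Elton→Loc-3 6·11=66, Sutton→Loc-3 4·20=80, Brent→Loc-1 3·23=69, York→Loc-3 5·12=60. Service 463; fixed 409; total 872.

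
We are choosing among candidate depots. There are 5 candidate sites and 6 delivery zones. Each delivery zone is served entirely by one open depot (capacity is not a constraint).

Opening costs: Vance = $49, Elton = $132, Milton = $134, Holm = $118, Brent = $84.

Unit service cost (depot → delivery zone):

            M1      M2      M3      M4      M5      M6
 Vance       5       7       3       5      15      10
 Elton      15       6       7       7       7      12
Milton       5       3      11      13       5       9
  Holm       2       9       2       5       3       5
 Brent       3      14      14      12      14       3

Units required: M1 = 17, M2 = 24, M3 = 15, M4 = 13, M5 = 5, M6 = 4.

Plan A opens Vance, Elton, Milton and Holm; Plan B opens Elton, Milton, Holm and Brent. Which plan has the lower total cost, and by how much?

Plan A is cheaper by 27.

Plan A: {Vance, Elton, Milton, Holm}: M1→Holm 2·17=34, M2→Milton 3·24=72, M3→Holm 2·15=30, M4→Vance 5·13=65, M5→Holm 3·5=15, M6→Holm 5·4=20. Service 236; fixed 433; total 669.
Plan B: {Elton, Milton, Holm, Brent}: M1→Holm 2·17=34, M2→Milton 3·24=72, M3→Holm 2·15=30, M4→Holm 5·13=65, M5→Holm 3·5=15, M6→Brent 3·4=12. Service 228; fixed 468; total 696.
Difference: |669 − 696| = 27.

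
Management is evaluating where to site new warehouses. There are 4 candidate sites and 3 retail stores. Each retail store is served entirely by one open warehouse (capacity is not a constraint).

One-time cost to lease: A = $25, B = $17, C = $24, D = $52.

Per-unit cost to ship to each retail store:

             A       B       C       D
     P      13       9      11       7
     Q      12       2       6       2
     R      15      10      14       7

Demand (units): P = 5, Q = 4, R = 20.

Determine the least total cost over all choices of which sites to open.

For any fixed open set, each retail store goes to its cheapest open site; total = fixed + service.
{D}: P→D 7·5=35, Q→D 2·4=8, R→D 7·20=140. Service 183; fixed 52; total 235.
{B, D}: service 183 + fixed 69 = 252
{C, D}: service 183 + fixed 76 = 259
{A, B, C, D}: service 183 + fixed 118 = 301
(All 15 nonempty subsets were checked; D only is lowest.)

Minimum total cost: 235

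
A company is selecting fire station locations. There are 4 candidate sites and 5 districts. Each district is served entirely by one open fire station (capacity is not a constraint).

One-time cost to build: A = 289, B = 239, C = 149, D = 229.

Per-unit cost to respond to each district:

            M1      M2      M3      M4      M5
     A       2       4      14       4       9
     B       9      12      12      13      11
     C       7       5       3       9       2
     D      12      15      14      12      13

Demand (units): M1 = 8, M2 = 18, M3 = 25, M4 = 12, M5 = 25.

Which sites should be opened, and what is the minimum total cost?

Open C only; minimum total cost 528.

For any fixed open set, each district goes to its cheapest open site; total = fixed + service.
{C}: M1→C 7·8=56, M2→C 5·18=90, M3→C 3·25=75, M4→C 9·12=108, M5→C 2·25=50. Service 379; fixed 149; total 528.
{A, C}: M1→A 2·8=16, M2→A 4·18=72, M3→C 3·25=75, M4→A 4·12=48, M5→C 2·25=50. Service 261; fixed 438; total 699.
{C, D}: M1→C 7·8=56, M2→C 5·18=90, M3→C 3·25=75, M4→C 9·12=108, M5→C 2·25=50. Service 379; fixed 378; total 757.
{A, B, C, D}: service 261 + fixed 906 = 1167
No other subset beats 528.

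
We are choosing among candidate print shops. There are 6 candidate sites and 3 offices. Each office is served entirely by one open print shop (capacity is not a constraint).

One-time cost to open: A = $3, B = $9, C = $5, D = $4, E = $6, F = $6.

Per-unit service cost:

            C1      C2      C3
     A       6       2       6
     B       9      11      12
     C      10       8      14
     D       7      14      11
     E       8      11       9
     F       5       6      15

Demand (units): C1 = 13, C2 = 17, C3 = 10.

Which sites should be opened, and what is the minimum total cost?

Open A and F; minimum total cost 168.

For any fixed open set, each office goes to its cheapest open site; total = fixed + service.
{A, F}: C1→F 5·13=65, C2→A 2·17=34, C3→A 6·10=60. Service 159; fixed 9; total 168.
{A, D, F}: service 159 + fixed 13 = 172
{A, C, F}: service 159 + fixed 14 = 173
{A, B, C, D, E, F}: C1→F 5·13=65, C2→A 2·17=34, C3→A 6·10=60. Service 159; fixed 33; total 192.
No other subset beats 168.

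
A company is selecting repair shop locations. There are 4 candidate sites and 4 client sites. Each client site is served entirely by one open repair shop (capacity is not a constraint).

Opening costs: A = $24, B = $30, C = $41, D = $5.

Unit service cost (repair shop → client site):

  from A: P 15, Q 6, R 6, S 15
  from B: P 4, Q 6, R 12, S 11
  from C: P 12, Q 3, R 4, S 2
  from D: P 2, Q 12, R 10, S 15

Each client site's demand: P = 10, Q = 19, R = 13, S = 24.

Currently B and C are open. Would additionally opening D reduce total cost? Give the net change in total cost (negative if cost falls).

Current service cost with {B, C}: 197.
Adding D: each client site re-picks its cheapest; new service cost 177, saving 20.
Extra fixed cost: 5. Net change = 5 − 20 = -15.
(Totals: 268 → 253.)

Yes — net change −15 (cost falls by 15).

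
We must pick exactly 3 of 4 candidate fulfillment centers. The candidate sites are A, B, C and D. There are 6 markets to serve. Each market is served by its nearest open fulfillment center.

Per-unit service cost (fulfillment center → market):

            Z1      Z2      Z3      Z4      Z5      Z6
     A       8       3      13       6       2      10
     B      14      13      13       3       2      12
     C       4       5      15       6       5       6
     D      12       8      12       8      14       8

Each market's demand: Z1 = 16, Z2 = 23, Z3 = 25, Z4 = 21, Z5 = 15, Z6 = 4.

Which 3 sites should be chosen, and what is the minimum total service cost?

With exactly 3 open, each market uses its cheapest among the chosen.
{A, B, C}: Z1→C 4·16=64, Z2→A 3·23=69, Z3→A 13·25=325, Z4→B 3·21=63, Z5→A 2·15=30, Z6→C 6·4=24. Service cost 575.
{B, C, D}: service cost 596
{A, C, D}: service cost 613
Among all 4 size-3 choices, {A, B, C} is lowest.

Choose A, B and C; total service cost 575.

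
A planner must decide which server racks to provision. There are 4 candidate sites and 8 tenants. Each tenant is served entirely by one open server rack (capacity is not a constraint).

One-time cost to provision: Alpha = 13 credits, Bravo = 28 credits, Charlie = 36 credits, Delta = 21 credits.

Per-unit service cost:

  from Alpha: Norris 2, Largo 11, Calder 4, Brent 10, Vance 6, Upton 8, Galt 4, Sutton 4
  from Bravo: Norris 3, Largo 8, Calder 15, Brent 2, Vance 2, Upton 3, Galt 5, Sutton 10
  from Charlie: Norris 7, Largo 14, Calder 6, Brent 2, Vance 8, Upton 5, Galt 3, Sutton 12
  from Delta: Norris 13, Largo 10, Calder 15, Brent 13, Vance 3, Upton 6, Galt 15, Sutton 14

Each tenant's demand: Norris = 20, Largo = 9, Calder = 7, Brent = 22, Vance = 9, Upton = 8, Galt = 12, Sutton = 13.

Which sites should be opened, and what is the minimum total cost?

For any fixed open set, each tenant goes to its cheapest open site; total = fixed + service.
{Alpha, Bravo}: Norris→Alpha 2·20=40, Largo→Bravo 8·9=72, Calder→Alpha 4·7=28, Brent→Bravo 2·22=44, Vance→Bravo 2·9=18, Upton→Bravo 3·8=24, Galt→Alpha 4·12=48, Sutton→Alpha 4·13=52. Service 326; fixed 41; total 367.
{Alpha, Bravo, Delta}: Norris→Alpha 2·20=40, Largo→Bravo 8·9=72, Calder→Alpha 4·7=28, Brent→Bravo 2·22=44, Vance→Bravo 2·9=18, Upton→Bravo 3·8=24, Galt→Alpha 4·12=48, Sutton→Alpha 4·13=52. Service 326; fixed 62; total 388.
{Alpha, Bravo, Charlie}: service 314 + fixed 77 = 391
{Alpha, Bravo, Charlie, Delta}: service 314 + fixed 98 = 412
No other subset beats 367.

Open Alpha and Bravo; minimum total cost 367.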